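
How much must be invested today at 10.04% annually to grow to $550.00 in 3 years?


Formula: PV = FV / (1 + r)^n
Substituting: PV = $550.00 / (1 + 0.1004)^3
Discount factor: (1.1004)^3 = 1.332453
PV = $550.00 / 1.332453 = $412.77

$412.77


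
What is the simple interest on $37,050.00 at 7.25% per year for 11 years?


Formula: I = P * r * t
Substituting: I = $37,050.00 * 0.0725 * 11
Step: I = $37,050.00 * 0.7975
I = $29,547.38

$29,547.38


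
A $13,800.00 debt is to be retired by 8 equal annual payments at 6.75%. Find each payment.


Formula: PMT = PV * r / (1 - (1+r)^(-n))
Denominator: 1 - (1 + 0.0675)^(-8) = 0.406997
Numerator: $13,800.00 * 0.0675 = 931.5
PMT = 931.5 / 0.406997 = $2,288.71

$2,288.71


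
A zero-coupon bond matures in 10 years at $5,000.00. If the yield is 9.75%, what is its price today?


Formula: Price = FV / (1 + r)^n
Substituting: Price = $5,000.00 / (1 + 0.0975)^10
Discount factor: (1.0975)^10 = 2.535393
Price = $5,000.00 / 2.535393 = $1,972.08

$1,972.08


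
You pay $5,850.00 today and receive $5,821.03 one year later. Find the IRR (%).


Formula: IRR = C1/C0 - 1
Substituting: IRR = $5,821.03 / $5,850.00 - 1
Ratio: 0.995048 - 1 = -0.004952
IRR = -0.4952%

-0.4952%


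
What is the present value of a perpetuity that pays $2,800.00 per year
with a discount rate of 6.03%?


Formula: PV = C / r
Substituting: PV = $2,800.00 / 0.0603
PV = $46,434.49

$46,434.49


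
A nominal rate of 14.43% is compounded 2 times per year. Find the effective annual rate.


Formula: EAR = (1 + r/m)^m - 1
Period rate: r/m = 0.1443 / 2 = 0.07215
Compounding: (1 + 0.07215)^2 = 1.149506
EAR = 1.149506 - 1 = 0.149506

0.149506


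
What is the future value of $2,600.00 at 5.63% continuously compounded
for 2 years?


Formula: FV = P * e^(r*t)
Exponent: r*t = 0.0563 * 2 = 0.1126
e^(0.1126) = 1.119184
FV = $2,600.00 * 1.119184 = $2,909.88

$2,909.88


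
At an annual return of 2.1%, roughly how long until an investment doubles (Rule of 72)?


Formula: Years ≈ 72 / r
Substituting: Years ≈ 72 / 2.1
Years ≈ 34.3

34.3 years


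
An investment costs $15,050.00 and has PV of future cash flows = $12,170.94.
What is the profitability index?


Formula: PI = PV(cash flows) / initial investment
Substituting: PI = $12,170.94 / $15,050.00
PI = 0.8087

0.8087


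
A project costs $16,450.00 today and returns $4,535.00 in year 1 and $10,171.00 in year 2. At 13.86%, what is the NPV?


Formula: NPV = C0 + C1/(1+r) + C2/(1+r)^2
Discount C1: $4,535.00 / (1 + 0.1386) = $3,982.96
Discount C2: $10,171.00 / (1 + 0.1386)^2 = $7,845.51
NPV = -$16,450.00 + $3,982.96 + $7,845.51 = -$4,621.53

-$4,621.53


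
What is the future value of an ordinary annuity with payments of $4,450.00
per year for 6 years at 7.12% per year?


Formula: FV = PMT * ((1+r)^n - 1) / r
Growth factor: (1 + 0.0712)^6 = 1.510857
Numerator: 1.510857 - 1 = 0.510857
FV = $4,450.00 * 0.510857 / 0.0712 = $31,928.57

$31,928.57


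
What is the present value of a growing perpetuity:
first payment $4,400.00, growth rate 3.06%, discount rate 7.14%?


Formula: PV = C / (r - g)
Spread: r - g = 0.0714 - 0.0306 = 0.0408
Substituting: PV = $4,400.00 / 0.0408
PV = $107,843.14

$107,843.14


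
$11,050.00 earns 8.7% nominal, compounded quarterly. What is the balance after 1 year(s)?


Formula: FV = P * (1 + r/m)^(m*t)
Period rate: r/m = 0.087 / 4 = 0.02175
Total periods: m*t = 4 * 1 = 4
Growth factor: (1 + 0.02175)^4 = 1.08988
FV = $11,050.00 * 1.08988 = $12,043.17

$12,043.17


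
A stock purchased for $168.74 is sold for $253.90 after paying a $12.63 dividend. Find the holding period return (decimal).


Formula: HPR = (P1 - P0 + D) / P0
Gain: $253.90 - $168.74 + $12.63 = $97.79
HPR = $97.79 / $168.74 = 0.5795

0.5795


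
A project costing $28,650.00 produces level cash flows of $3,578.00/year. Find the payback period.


Formula: Payback = investment / annual cash flow
Substituting: Payback = $28,650.00 / $3,578.00
Payback = 8.0073 years

8.0073 years


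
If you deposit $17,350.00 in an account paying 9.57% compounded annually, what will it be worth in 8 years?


Formula: FV = P * (1 + r)^n
Substituting: FV = $17,350.00 * (1 + 0.0957)^8
Growth factor: (1.0957)^8 = 2.077463
FV = $17,350.00 * 2.077463 = $36,043.98

$36,043.98


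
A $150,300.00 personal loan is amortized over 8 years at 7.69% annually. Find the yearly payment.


Formula: PMT = PV * r / (1 - (1+r)^(-n))
Denominator: 1 - (1 + 0.0769)^(-8) = 0.447163
Numerator: $150,300.00 * 0.0769 = 11558.07
PMT = 11558.07 / 0.447163 = $25,847.55

$25,847.55


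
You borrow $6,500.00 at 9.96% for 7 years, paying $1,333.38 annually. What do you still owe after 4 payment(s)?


Formula: Balance = PV*(1+r)^k - PMT*((1+r)^k - 1)/r
Growth: (1 + 0.0996)^4 = 1.461972
Accumulated factor: ((1+r)^k - 1)/r = 4.638269
Balance = $6,500.00 * 1.461972 - $1,333.38 * 4.638269
Balance = $3,318.24

$3,318.24


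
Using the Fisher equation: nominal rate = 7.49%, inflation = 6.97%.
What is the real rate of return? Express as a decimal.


Formula: (1 + r_real) = (1 + r_nom) / (1 + inflation)
Substituting: (1 + r_real) = 1.0749 / 1.0697
(1 + r_real) = 1.004861
r_real = 1.004861 - 1 = 0.004861

0.004861


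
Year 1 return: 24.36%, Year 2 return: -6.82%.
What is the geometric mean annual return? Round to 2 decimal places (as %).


Formula: Geometric mean = ((1+r1)*(1+r2))^(1/2) - 1
Product: (1 + 0.2436) * (1 + -0.0682) = 1.2436 * 0.9318 = 1.158786
Square root: 1.158786^0.5 = 1.076469
Geometric mean = 1.076469 - 1 = 0.076469
As percentage: 7.65%

7.65%


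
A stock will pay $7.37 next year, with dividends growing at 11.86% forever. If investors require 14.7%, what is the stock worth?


Formula: P = D1 / (r - g)
Spread: r - g = 0.147 - 0.1186 = 0.0284
Substituting: P = $7.37 / 0.0284
P = $259.51

$259.51


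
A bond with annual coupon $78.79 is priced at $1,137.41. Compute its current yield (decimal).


Formula: Current yield = annual coupon / price
Substituting: CY = $78.79 / $1,137.41
CY = 0.069271

0.069271


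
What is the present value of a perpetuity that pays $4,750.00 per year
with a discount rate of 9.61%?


Formula: PV = C / r
Substituting: PV = $4,750.00 / 0.0961
PV = $49,427.68

$49,427.68


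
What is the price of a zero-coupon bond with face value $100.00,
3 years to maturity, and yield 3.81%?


Formula: Price = FV / (1 + r)^n
Substituting: Price = $100.00 / (1 + 0.0381)^3
Discount factor: (1.0381)^3 = 1.11871
Price = $100.00 / 1.11871 = $89.39

$89.39


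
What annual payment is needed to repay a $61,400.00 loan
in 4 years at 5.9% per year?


Formula: PMT = PV * r / (1 - (1+r)^(-n))
Denominator: 1 - (1 + 0.059)^(-4) = 0.20491
Numerator: $61,400.00 * 0.059 = 3622.6
PMT = 3622.6 / 0.20491 = $17,678.96

$17,678.96


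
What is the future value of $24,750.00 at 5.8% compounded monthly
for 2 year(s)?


Formula: FV = P * (1 + r/m)^(m*t)
Period rate: r/m = 0.058 / 12 = 0.004833
Total periods: m*t = 12 * 2 = 24
Growth factor: (1 + 0.004833)^24 = 1.122682
FV = $24,750.00 * 1.122682 = $27,786.38

$27,786.38


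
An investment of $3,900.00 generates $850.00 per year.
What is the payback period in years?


Formula: Payback = investment / annual cash flow
Substituting: Payback = $3,900.00 / $850.00
Payback = 4.5882 years

4.5882 years


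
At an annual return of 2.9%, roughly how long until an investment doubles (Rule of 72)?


Formula: Years ≈ 72 / r
Substituting: Years ≈ 72 / 2.9
Years ≈ 24.8

24.8 years


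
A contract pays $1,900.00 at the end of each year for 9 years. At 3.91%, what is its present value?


Formula: PV = PMT * (1 - (1+r)^(-n)) / r
Discount factor: (1 + 0.0391)^(-9) = 0.708083
Bracket: 1 - 0.708083 = 0.291917
PV = $1,900.00 * 0.291917 / 0.0391 = $14,185.25

$14,185.25


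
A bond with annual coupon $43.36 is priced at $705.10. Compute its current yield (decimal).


Formula: Current yield = annual coupon / price
Substituting: CY = $43.36 / $705.10
CY = 0.061495

0.061495


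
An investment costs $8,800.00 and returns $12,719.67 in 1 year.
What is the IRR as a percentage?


Formula: IRR = C1/C0 - 1
Substituting: IRR = $12,719.67 / $8,800.00 - 1
Ratio: 1.445417 - 1 = 0.445417
IRR = 44.5417%

44.5417%


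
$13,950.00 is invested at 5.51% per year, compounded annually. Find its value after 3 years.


Formula: FV = P * (1 + r)^n
Substituting: FV = $13,950.00 * (1 + 0.0551)^3
Growth factor: (1.0551)^3 = 1.174575
FV = $13,950.00 * 1.174575 = $16,385.33

$16,385.33


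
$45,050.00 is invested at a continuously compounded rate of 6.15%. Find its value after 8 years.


Formula: FV = P * e^(r*t)
Exponent: r*t = 0.0615 * 8 = 0.492
e^(0.492) = 1.635584
FV = $45,050.00 * 1.635584 = $73,683.06

$73,683.06


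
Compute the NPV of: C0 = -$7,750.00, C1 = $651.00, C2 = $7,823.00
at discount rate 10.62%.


Formula: NPV = C0 + C1/(1+r) + C2/(1+r)^2
Discount C1: $651.00 / (1 + 0.1062) = $588.50
Discount C2: $7,823.00 / (1 + 0.1062)^2 = $6,393.02
NPV = -$7,750.00 + $588.50 + $6,393.02 = -$768.48

-$768.48


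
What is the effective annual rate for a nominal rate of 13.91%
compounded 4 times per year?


Formula: EAR = (1 + r/m)^m - 1
Period rate: r/m = 0.1391 / 4 = 0.034775
Compounding: (1 + 0.034775)^4 = 1.146525
EAR = 1.146525 - 1 = 0.146525

0.146525


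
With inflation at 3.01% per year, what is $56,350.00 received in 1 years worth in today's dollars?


Formula: Real value = nominal / (1 + inflation)^years
Price level: (1 + 0.0301)^1 = 1.0301
Real value = $56,350.00 / 1.0301 = $54,703.43

$54,703.43


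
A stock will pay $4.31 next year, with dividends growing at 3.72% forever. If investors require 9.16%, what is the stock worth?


Formula: P = D1 / (r - g)
Spread: r - g = 0.0916 - 0.0372 = 0.0544
Substituting: P = $4.31 / 0.0544
P = $79.23

$79.23


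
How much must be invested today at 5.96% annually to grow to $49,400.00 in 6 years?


Formula: PV = FV / (1 + r)^n
Substituting: PV = $49,400.00 / (1 + 0.0596)^6
Discount factor: (1.0596)^6 = 1.41531
PV = $49,400.00 / 1.41531 = $34,904.00

$34,904.00


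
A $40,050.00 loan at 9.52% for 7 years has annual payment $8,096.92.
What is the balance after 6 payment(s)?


Formula: Balance = PV*(1+r)^k - PMT*((1+r)^k - 1)/r
Growth: (1 + 0.0952)^6 = 1.725681
Accumulated factor: ((1+r)^k - 1)/r = 7.622703
Balance = $40,050.00 * 1.725681 - $8,096.92 * 7.622703
Balance = $7,393.12

$7,393.12


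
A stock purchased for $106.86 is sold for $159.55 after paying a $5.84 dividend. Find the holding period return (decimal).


Formula: HPR = (P1 - P0 + D) / P0
Gain: $159.55 - $106.86 + $5.84 = $58.53
HPR = $58.53 / $106.86 = 0.5477

0.5477


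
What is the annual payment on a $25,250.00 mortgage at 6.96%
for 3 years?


Formula: PMT = PV * r / (1 - (1+r)^(-n))
Denominator: 1 - (1 + 0.0696)^(-3) = 0.182786
Numerator: $25,250.00 * 0.0696 = 1757.4
PMT = 1757.4 / 0.182786 = $9,614.52

$9,614.52


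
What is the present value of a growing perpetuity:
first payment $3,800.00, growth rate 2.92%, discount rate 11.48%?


Formula: PV = C / (r - g)
Spread: r - g = 0.1148 - 0.0292 = 0.0856
Substituting: PV = $3,800.00 / 0.0856
PV = $44,392.52

$44,392.52


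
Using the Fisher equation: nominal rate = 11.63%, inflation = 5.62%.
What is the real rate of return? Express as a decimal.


Formula: (1 + r_real) = (1 + r_nom) / (1 + inflation)
Substituting: (1 + r_real) = 1.1163 / 1.0562
(1 + r_real) = 1.056902
r_real = 1.056902 - 1 = 0.056902

0.056902


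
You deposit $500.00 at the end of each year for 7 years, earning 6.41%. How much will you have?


Formula: FV = PMT * ((1+r)^n - 1) / r
Growth factor: (1 + 0.0641)^7 = 1.544817
Numerator: 1.544817 - 1 = 0.544817
FV = $500.00 * 0.544817 / 0.0641 = $4,249.74

$4,249.74


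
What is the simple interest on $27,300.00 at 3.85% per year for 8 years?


Formula: I = P * r * t
Substituting: I = $27,300.00 * 0.0385 * 8
Step: I = $27,300.00 * 0.308
I = $8,408.40

$8,408.40


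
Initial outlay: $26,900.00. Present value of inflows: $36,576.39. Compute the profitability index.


Formula: PI = PV(cash flows) / initial investment
Substituting: PI = $36,576.39 / $26,900.00
PI = 1.3597

1.3597


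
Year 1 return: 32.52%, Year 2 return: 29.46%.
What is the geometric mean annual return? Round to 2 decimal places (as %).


Formula: Geometric mean = ((1+r1)*(1+r2))^(1/2) - 1
Product: (1 + 0.3252) * (1 + 0.2946) = 1.3252 * 1.2946 = 1.715604
Square root: 1.715604^0.5 = 1.309811
Geometric mean = 1.309811 - 1 = 0.309811
As percentage: 30.98%

30.98%


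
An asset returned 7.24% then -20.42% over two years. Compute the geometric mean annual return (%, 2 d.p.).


Formula: Geometric mean = ((1+r1)*(1+r2))^(1/2) - 1
Product: (1 + 0.0724) * (1 + -0.2042) = 1.0724 * 0.7958 = 0.853416
Square root: 0.853416^0.5 = 0.923805
Geometric mean = 0.923805 - 1 = -0.076195
As percentage: -7.62%

-7.62%


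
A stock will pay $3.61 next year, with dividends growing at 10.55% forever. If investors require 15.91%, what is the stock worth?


Formula: P = D1 / (r - g)
Spread: r - g = 0.1591 - 0.1055 = 0.0536
Substituting: P = $3.61 / 0.0536
P = $67.35

$67.35


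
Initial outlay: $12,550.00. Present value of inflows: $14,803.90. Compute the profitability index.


Formula: PI = PV(cash flows) / initial investment
Substituting: PI = $14,803.90 / $12,550.00
PI = 1.1796

1.1796


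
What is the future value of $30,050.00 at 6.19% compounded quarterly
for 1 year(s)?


Formula: FV = P * (1 + r/m)^(m*t)
Period rate: r/m = 0.0619 / 4 = 0.015475
Total periods: m*t = 4 * 1 = 4
Growth factor: (1 + 0.015475)^4 = 1.063352
FV = $30,050.00 * 1.063352 = $31,953.72

$31,953.72


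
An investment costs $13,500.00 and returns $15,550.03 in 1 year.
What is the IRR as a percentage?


Formula: IRR = C1/C0 - 1
Substituting: IRR = $15,550.03 / $13,500.00 - 1
Ratio: 1.151854 - 1 = 0.151854
IRR = 15.1854%

15.1854%


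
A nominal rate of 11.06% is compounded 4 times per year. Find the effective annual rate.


Formula: EAR = (1 + r/m)^m - 1
Period rate: r/m = 0.1106 / 4 = 0.02765
Compounding: (1 + 0.02765)^4 = 1.115272
EAR = 1.115272 - 1 = 0.115272

0.115272


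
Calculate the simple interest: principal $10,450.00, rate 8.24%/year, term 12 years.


Formula: I = P * r * t
Substituting: I = $10,450.00 * 0.0824 * 12
Step: I = $10,450.00 * 0.9888
I = $10,332.96

$10,332.96


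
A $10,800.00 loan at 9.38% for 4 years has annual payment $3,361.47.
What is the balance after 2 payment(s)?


Formula: Balance = PV*(1+r)^k - PMT*((1+r)^k - 1)/r
Growth: (1 + 0.0938)^2 = 1.196398
Accumulated factor: ((1+r)^k - 1)/r = 2.0938
Balance = $10,800.00 * 1.196398 - $3,361.47 * 2.0938
Balance = $5,882.86

$5,882.86


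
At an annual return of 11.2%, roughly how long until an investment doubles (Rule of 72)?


Formula: Years ≈ 72 / r
Substituting: Years ≈ 72 / 11.2
Years ≈ 6.4

6.4 years


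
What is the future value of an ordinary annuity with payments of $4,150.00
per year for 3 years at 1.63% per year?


Formula: FV = PMT * ((1+r)^n - 1) / r
Growth factor: (1 + 0.0163)^3 = 1.049701
Numerator: 1.049701 - 1 = 0.049701
FV = $4,150.00 * 0.049701 / 0.0163 = $12,654.04

$12,654.04


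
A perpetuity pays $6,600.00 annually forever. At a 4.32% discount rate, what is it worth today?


Formula: PV = C / r
Substituting: PV = $6,600.00 / 0.0432
PV = $152,777.78

$152,777.78


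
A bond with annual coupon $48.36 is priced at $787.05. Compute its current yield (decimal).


Formula: Current yield = annual coupon / price
Substituting: CY = $48.36 / $787.05
CY = 0.061445

0.061445


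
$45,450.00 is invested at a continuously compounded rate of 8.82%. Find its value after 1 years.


Formula: FV = P * e^(r*t)
Exponent: r*t = 0.0882 * 1 = 0.0882
e^(0.0882) = 1.092207
FV = $45,450.00 * 1.092207 = $49,640.79

$49,640.79


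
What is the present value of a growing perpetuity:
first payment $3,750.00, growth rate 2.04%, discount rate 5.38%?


Formula: PV = C / (r - g)
Spread: r - g = 0.0538 - 0.0204 = 0.0334
Substituting: PV = $3,750.00 / 0.0334
PV = $112,275.45

$112,275.45


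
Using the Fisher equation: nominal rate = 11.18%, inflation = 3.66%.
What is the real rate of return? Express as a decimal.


Formula: (1 + r_real) = (1 + r_nom) / (1 + inflation)
Substituting: (1 + r_real) = 1.1118 / 1.0366
(1 + r_real) = 1.072545
r_real = 1.072545 - 1 = 0.072545

0.072545


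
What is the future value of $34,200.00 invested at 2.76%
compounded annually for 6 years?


Formula: FV = P * (1 + r)^n
Substituting: FV = $34,200.00 * (1 + 0.0276)^6
Growth factor: (1.0276)^6 = 1.177456
FV = $34,200.00 * 1.177456 = $40,268.98

$40,268.98


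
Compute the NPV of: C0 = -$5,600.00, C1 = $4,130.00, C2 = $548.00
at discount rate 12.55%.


Formula: NPV = C0 + C1/(1+r) + C2/(1+r)^2
Discount C1: $4,130.00 / (1 + 0.1255) = $3,669.48
Discount C2: $548.00 / (1 + 0.1255)^2 = $432.60
NPV = -$5,600.00 + $3,669.48 + $432.60 = -$1,497.92

-$1,497.92


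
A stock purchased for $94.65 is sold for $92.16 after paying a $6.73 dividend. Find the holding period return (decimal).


Formula: HPR = (P1 - P0 + D) / P0
Gain: $92.16 - $94.65 + $6.73 = $4.24
HPR = $4.24 / $94.65 = 0.0448

0.0448


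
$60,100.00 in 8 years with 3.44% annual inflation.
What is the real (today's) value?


Formula: Real value = nominal / (1 + inflation)^years
Price level: (1 + 0.0344)^8 = 1.310714
Real value = $60,100.00 / 1.310714 = $45,852.85

$45,852.85


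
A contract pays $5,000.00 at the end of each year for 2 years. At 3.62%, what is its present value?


Formula: PV = PMT * (1 - (1+r)^(-n)) / r
Discount factor: (1 + 0.0362)^(-2) = 0.93135
Bracket: 1 - 0.93135 = 0.06865
PV = $5,000.00 * 0.06865 / 0.0362 = $9,482.07

$9,482.07


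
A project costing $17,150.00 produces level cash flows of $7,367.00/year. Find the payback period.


Formula: Payback = investment / annual cash flow
Substituting: Payback = $17,150.00 / $7,367.00
Payback = 2.3279 years

2.3279 years


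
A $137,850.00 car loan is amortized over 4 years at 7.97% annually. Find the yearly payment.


Formula: PMT = PV * r / (1 - (1+r)^(-n))
Denominator: 1 - (1 + 0.0797)^(-4) = 0.264153
Numerator: $137,850.00 * 0.0797 = 10986.645
PMT = 10986.645 / 0.264153 = $41,591.99

$41,591.99


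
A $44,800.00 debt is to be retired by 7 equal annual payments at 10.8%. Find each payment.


Formula: PMT = PV * r / (1 - (1+r)^(-n))
Denominator: 1 - (1 + 0.108)^(-7) = 0.512223
Numerator: $44,800.00 * 0.108 = 4838.4
PMT = 4838.4 / 0.512223 = $9,445.89

$9,445.89


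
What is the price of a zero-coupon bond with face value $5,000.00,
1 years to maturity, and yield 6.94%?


Formula: Price = FV / (1 + r)^n
Substituting: Price = $5,000.00 / (1 + 0.0694)^1
Discount factor: (1.0694)^1 = 1.0694
Price = $5,000.00 / 1.0694 = $4,675.52

$4,675.52


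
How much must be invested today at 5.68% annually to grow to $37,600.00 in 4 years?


Formula: PV = FV / (1 + r)^n
Substituting: PV = $37,600.00 / (1 + 0.0568)^4
Discount factor: (1.0568)^4 = 1.247301
PV = $37,600.00 / 1.247301 = $30,145.09

$30,145.09


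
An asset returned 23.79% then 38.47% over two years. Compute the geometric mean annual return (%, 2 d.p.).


Formula: Geometric mean = ((1+r1)*(1+r2))^(1/2) - 1
Product: (1 + 0.2379) * (1 + 0.3847) = 1.2379 * 1.3847 = 1.71412
Square root: 1.71412^0.5 = 1.309244
Geometric mean = 1.309244 - 1 = 0.309244
As percentage: 30.92%

30.92%


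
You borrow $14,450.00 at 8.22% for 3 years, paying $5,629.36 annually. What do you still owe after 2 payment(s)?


Formula: Balance = PV*(1+r)^k - PMT*((1+r)^k - 1)/r
Growth: (1 + 0.0822)^2 = 1.171157
Accumulated factor: ((1+r)^k - 1)/r = 2.0822
Balance = $14,450.00 * 1.171157 - $5,629.36 * 2.0822
Balance = $5,201.76

$5,201.76


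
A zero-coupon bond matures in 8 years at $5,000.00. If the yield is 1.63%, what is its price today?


Formula: Price = FV / (1 + r)^n
Substituting: Price = $5,000.00 / (1 + 0.0163)^8
Discount factor: (1.0163)^8 = 1.138087
Price = $5,000.00 / 1.138087 = $4,393.34

$4,393.34


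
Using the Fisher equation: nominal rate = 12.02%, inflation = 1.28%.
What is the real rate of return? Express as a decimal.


Formula: (1 + r_real) = (1 + r_nom) / (1 + inflation)
Substituting: (1 + r_real) = 1.1202 / 1.0128
(1 + r_real) = 1.106043
r_real = 1.106043 - 1 = 0.106043

0.106043


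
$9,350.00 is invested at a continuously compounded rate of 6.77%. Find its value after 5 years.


Formula: FV = P * e^(r*t)
Exponent: r*t = 0.0677 * 5 = 0.3385
e^(0.3385) = 1.402842
FV = $9,350.00 * 1.402842 = $13,116.57

$13,116.57


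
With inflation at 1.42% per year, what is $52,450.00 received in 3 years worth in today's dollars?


Formula: Real value = nominal / (1 + inflation)^years
Price level: (1 + 0.0142)^3 = 1.043208
Real value = $52,450.00 / 1.043208 = $50,277.62

$50,277.62


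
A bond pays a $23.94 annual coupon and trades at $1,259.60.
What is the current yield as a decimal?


Formula: Current yield = annual coupon / price
Substituting: CY = $23.94 / $1,259.60
CY = 0.019006

0.019006


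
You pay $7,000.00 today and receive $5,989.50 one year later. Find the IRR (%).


Formula: IRR = C1/C0 - 1
Substituting: IRR = $5,989.50 / $7,000.00 - 1
Ratio: 0.855643 - 1 = -0.144357
IRR = -14.4357%

-14.4357%


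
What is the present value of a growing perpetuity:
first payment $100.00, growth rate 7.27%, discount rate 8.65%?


Formula: PV = C / (r - g)
Spread: r - g = 0.0865 - 0.0727 = 0.0138
Substituting: PV = $100.00 / 0.0138
PV = $7,246.38

$7,246.38


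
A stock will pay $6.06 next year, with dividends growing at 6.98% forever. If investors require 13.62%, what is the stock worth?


Formula: P = D1 / (r - g)
Spread: r - g = 0.1362 - 0.0698 = 0.0664
Substituting: P = $6.06 / 0.0664
P = $91.27

$91.27


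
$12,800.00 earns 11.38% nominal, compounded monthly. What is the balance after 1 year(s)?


Formula: FV = P * (1 + r/m)^(m*t)
Period rate: r/m = 0.1138 / 12 = 0.009483
Total periods: m*t = 12 * 1 = 12
Growth factor: (1 + 0.009483)^12 = 1.119927
FV = $12,800.00 * 1.119927 = $14,335.07

$14,335.07


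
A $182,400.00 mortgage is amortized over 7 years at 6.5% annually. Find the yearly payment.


Formula: PMT = PV * r / (1 - (1+r)^(-n))
Denominator: 1 - (1 + 0.065)^(-7) = 0.356494
Numerator: $182,400.00 * 0.065 = 11856.0
PMT = 11856.0 / 0.356494 = $33,257.24

$33,257.24


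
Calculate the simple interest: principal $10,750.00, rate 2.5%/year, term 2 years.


Formula: I = P * r * t
Substituting: I = $10,750.00 * 0.025 * 2
Step: I = $10,750.00 * 0.05
I = $537.50

$537.50


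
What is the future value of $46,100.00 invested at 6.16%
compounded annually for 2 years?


Formula: FV = P * (1 + r)^n
Substituting: FV = $46,100.00 * (1 + 0.0616)^2
Growth factor: (1.0616)^2 = 1.126995
FV = $46,100.00 * 1.126995 = $51,954.45

$51,954.45


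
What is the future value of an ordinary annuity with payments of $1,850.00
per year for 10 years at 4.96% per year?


Formula: FV = PMT * ((1+r)^n - 1) / r
Growth factor: (1 + 0.0496)^10 = 1.6227
Numerator: 1.6227 - 1 = 0.6227
FV = $1,850.00 * 0.6227 / 0.0496 = $23,225.70

$23,225.70


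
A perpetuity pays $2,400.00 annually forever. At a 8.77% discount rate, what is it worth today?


Formula: PV = C / r
Substituting: PV = $2,400.00 / 0.0877
PV = $27,366.02

$27,366.02


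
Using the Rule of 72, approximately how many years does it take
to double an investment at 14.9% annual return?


Formula: Years ≈ 72 / r
Substituting: Years ≈ 72 / 14.9
Years ≈ 4.8

4.8 years


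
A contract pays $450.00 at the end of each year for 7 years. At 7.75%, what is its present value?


Formula: PV = PMT * (1 - (1+r)^(-n)) / r
Discount factor: (1 + 0.0775)^(-7) = 0.593033
Bracket: 1 - 0.593033 = 0.406967
PV = $450.00 * 0.406967 / 0.0775 = $2,363.03

$2,363.03


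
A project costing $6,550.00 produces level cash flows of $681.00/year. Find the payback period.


Formula: Payback = investment / annual cash flow
Substituting: Payback = $6,550.00 / $681.00
Payback = 9.6182 years

9.6182 years


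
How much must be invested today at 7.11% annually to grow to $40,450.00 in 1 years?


Formula: PV = FV / (1 + r)^n
Substituting: PV = $40,450.00 / (1 + 0.0711)^1
Discount factor: (1.0711)^1 = 1.0711
PV = $40,450.00 / 1.0711 = $37,764.91

$37,764.91


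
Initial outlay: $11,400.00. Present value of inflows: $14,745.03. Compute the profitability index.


Formula: PI = PV(cash flows) / initial investment
Substituting: PI = $14,745.03 / $11,400.00
PI = 1.2934

1.2934


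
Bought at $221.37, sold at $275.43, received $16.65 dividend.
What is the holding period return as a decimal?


Formula: HPR = (P1 - P0 + D) / P0
Gain: $275.43 - $221.37 + $16.65 = $70.71
HPR = $70.71 / $221.37 = 0.3194

0.3194


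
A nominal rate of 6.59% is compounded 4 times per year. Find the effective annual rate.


Formula: EAR = (1 + r/m)^m - 1
Period rate: r/m = 0.0659 / 4 = 0.016475
Compounding: (1 + 0.016475)^4 = 1.067547
EAR = 1.067547 - 1 = 0.067547

0.067547


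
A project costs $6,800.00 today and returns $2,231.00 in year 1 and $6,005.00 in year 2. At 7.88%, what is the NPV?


Formula: NPV = C0 + C1/(1+r) + C2/(1+r)^2
Discount C1: $2,231.00 / (1 + 0.0788) = $2,068.04
Discount C2: $6,005.00 / (1 + 0.0788)^2 = $5,159.78
NPV = -$6,800.00 + $2,068.04 + $5,159.78 = $427.82

$427.82


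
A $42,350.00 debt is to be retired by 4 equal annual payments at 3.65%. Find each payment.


Formula: PMT = PV * r / (1 - (1+r)^(-n))
Denominator: 1 - (1 + 0.0365)^(-4) = 0.133591
Numerator: $42,350.00 * 0.0365 = 1545.775
PMT = 1545.775 / 0.133591 = $11,570.92

$11,570.92


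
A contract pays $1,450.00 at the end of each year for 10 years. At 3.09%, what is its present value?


Formula: PV = PMT * (1 - (1+r)^(-n)) / r
Discount factor: (1 + 0.0309)^(-10) = 0.737623
Bracket: 1 - 0.737623 = 0.262377
PV = $1,450.00 * 0.262377 / 0.0309 = $12,312.18

$12,312.18


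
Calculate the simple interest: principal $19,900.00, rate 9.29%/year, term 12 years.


Formula: I = P * r * t
Substituting: I = $19,900.00 * 0.0929 * 12
Step: I = $19,900.00 * 1.1148
I = $22,184.52

$22,184.52


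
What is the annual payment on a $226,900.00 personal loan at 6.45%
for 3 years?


Formula: PMT = PV * r / (1 - (1+r)^(-n))
Denominator: 1 - (1 + 0.0645)^(-3) = 0.170984
Numerator: $226,900.00 * 0.0645 = 14635.05
PMT = 14635.05 / 0.170984 = $85,593.18

$85,593.18


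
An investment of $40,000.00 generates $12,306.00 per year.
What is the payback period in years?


Formula: Payback = investment / annual cash flow
Substituting: Payback = $40,000.00 / $12,306.00
Payback = 3.2504 years

3.2504 years


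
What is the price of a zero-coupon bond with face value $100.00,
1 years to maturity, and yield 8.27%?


Formula: Price = FV / (1 + r)^n
Substituting: Price = $100.00 / (1 + 0.0827)^1
Discount factor: (1.0827)^1 = 1.0827
Price = $100.00 / 1.0827 = $92.36

$92.36


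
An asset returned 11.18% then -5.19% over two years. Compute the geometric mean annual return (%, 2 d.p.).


Formula: Geometric mean = ((1+r1)*(1+r2))^(1/2) - 1
Product: (1 + 0.1118) * (1 + -0.0519) = 1.1118 * 0.9481 = 1.054098
Square root: 1.054098^0.5 = 1.026693
Geometric mean = 1.026693 - 1 = 0.026693
As percentage: 2.67%

2.67%


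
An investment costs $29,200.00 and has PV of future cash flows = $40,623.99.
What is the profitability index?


Formula: PI = PV(cash flows) / initial investment
Substituting: PI = $40,623.99 / $29,200.00
PI = 1.3912

1.3912


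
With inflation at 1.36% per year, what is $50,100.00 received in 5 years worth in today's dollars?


Formula: Real value = nominal / (1 + inflation)^years
Price level: (1 + 0.0136)^5 = 1.069875
Real value = $50,100.00 / 1.069875 = $46,827.90

$46,827.90


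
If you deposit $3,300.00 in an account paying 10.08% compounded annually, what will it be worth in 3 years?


Formula: FV = P * (1 + r)^n
Substituting: FV = $3,300.00 * (1 + 0.1008)^3
Growth factor: (1.1008)^3 = 1.333906
FV = $3,300.00 * 1.333906 = $4,401.89

$4,401.89


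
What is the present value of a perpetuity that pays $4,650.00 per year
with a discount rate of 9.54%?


Formula: PV = C / r
Substituting: PV = $4,650.00 / 0.0954
PV = $48,742.14

$48,742.14


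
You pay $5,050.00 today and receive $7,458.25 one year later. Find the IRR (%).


Formula: IRR = C1/C0 - 1
Substituting: IRR = $7,458.25 / $5,050.00 - 1
Ratio: 1.476881 - 1 = 0.476881
IRR = 47.6881%

47.6881%


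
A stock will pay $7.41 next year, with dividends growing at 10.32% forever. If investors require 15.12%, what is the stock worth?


Formula: P = D1 / (r - g)
Spread: r - g = 0.1512 - 0.1032 = 0.048
Substituting: P = $7.41 / 0.048
P = $154.38

$154.38


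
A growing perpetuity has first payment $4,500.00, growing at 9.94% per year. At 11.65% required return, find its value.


Formula: PV = C / (r - g)
Spread: r - g = 0.1165 - 0.0994 = 0.0171
Substituting: PV = $4,500.00 / 0.0171
PV = $263,157.89

$263,157.89


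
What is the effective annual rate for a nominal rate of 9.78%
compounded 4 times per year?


Formula: EAR = (1 + r/m)^m - 1
Period rate: r/m = 0.0978 / 4 = 0.02445
Compounding: (1 + 0.02445)^4 = 1.101446
EAR = 1.101446 - 1 = 0.101446

0.101446


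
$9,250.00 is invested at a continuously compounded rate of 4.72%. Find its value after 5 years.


Formula: FV = P * e^(r*t)
Exponent: r*t = 0.0472 * 5 = 0.236
e^(0.236) = 1.266174
FV = $9,250.00 * 1.266174 = $11,712.11

$11,712.11


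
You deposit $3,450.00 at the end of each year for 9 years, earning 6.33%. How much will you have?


Formula: FV = PMT * ((1+r)^n - 1) / r
Growth factor: (1 + 0.0633)^9 = 1.73741
Numerator: 1.73741 - 1 = 0.73741
FV = $3,450.00 * 0.73741 / 0.0633 = $40,190.59

$40,190.59


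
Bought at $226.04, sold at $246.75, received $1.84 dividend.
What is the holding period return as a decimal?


Formula: HPR = (P1 - P0 + D) / P0
Gain: $246.75 - $226.04 + $1.84 = $22.55
HPR = $22.55 / $226.04 = 0.0998

0.0998


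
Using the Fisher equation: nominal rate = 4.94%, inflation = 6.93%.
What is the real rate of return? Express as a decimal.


Formula: (1 + r_real) = (1 + r_nom) / (1 + inflation)
Substituting: (1 + r_real) = 1.0494 / 1.0693
(1 + r_real) = 0.98139
r_real = 0.98139 - 1 = -0.01861

-0.01861


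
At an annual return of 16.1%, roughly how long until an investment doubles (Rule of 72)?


Formula: Years ≈ 72 / r
Substituting: Years ≈ 72 / 16.1
Years ≈ 4.5

4.5 years


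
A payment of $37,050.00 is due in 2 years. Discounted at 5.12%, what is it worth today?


Formula: PV = FV / (1 + r)^n
Substituting: PV = $37,050.00 / (1 + 0.0512)^2
Discount factor: (1.0512)^2 = 1.105021
PV = $37,050.00 / 1.105021 = $33,528.76

$33,528.76


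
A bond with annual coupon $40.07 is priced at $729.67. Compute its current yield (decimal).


Formula: Current yield = annual coupon / price
Substituting: CY = $40.07 / $729.67
CY = 0.054915

0.054915


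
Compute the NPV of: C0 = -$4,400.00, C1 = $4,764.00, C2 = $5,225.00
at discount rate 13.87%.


Formula: NPV = C0 + C1/(1+r) + C2/(1+r)^2
Discount C1: $4,764.00 / (1 + 0.1387) = $4,183.72
Discount C2: $5,225.00 / (1 + 0.1387)^2 = $4,029.65
NPV = -$4,400.00 + $4,183.72 + $4,029.65 = $3,813.37

$3,813.37


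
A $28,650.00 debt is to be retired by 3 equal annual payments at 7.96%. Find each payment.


Formula: PMT = PV * r / (1 - (1+r)^(-n))
Denominator: 1 - (1 + 0.0796)^(-3) = 0.205285
Numerator: $28,650.00 * 0.0796 = 2280.54
PMT = 2280.54 / 0.205285 = $11,109.14

$11,109.14


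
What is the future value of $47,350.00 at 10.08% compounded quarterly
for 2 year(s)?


Formula: FV = P * (1 + r/m)^(m*t)
Period rate: r/m = 0.1008 / 4 = 0.0252
Total periods: m*t = 4 * 2 = 8
Growth factor: (1 + 0.0252)^8 = 1.220306
FV = $47,350.00 * 1.220306 = $57,781.49

$57,781.49


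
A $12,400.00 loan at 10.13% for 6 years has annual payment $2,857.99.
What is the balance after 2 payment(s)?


Formula: Balance = PV*(1+r)^k - PMT*((1+r)^k - 1)/r
Growth: (1 + 0.1013)^2 = 1.212862
Accumulated factor: ((1+r)^k - 1)/r = 2.1013
Balance = $12,400.00 * 1.212862 - $2,857.99 * 2.1013
Balance = $9,033.99

$9,033.99


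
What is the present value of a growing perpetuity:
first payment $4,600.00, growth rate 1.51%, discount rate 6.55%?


Formula: PV = C / (r - g)
Spread: r - g = 0.0655 - 0.0151 = 0.0504
Substituting: PV = $4,600.00 / 0.0504
PV = $91,269.84

$91,269.84


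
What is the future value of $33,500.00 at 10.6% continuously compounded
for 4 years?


Formula: FV = P * e^(r*t)
Exponent: r*t = 0.106 * 4 = 0.424
e^(0.424) = 1.528062
FV = $33,500.00 * 1.528062 = $51,190.06

$51,190.06


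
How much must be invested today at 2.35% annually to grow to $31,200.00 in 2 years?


Formula: PV = FV / (1 + r)^n
Substituting: PV = $31,200.00 / (1 + 0.0235)^2
Discount factor: (1.0235)^2 = 1.047552
PV = $31,200.00 / 1.047552 = $29,783.72

$29,783.72


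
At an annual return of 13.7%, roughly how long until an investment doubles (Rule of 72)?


Formula: Years ≈ 72 / r
Substituting: Years ≈ 72 / 13.7
Years ≈ 5.3

5.3 years


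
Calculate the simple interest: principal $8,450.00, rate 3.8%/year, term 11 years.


Formula: I = P * r * t
Substituting: I = $8,450.00 * 0.038 * 11
Step: I = $8,450.00 * 0.418
I = $3,532.10

$3,532.10


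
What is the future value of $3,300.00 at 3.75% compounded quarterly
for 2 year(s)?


Formula: FV = P * (1 + r/m)^(m*t)
Period rate: r/m = 0.0375 / 4 = 0.009375
Total periods: m*t = 4 * 2 = 8
Growth factor: (1 + 0.009375)^8 = 1.077508
FV = $3,300.00 * 1.077508 = $3,555.78

$3,555.78


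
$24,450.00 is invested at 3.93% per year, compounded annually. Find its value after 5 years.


Formula: FV = P * (1 + r)^n
Substituting: FV = $24,450.00 * (1 + 0.0393)^5
Growth factor: (1.0393)^5 = 1.212564
FV = $24,450.00 * 1.212564 = $29,647.19

$29,647.19


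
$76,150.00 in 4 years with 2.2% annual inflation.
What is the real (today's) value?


Formula: Real value = nominal / (1 + inflation)^years
Price level: (1 + 0.022)^4 = 1.090947
Real value = $76,150.00 / 1.090947 = $69,801.75

$69,801.75


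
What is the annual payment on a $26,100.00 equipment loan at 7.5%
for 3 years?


Formula: PMT = PV * r / (1 - (1+r)^(-n))
Denominator: 1 - (1 + 0.075)^(-3) = 0.195039
Numerator: $26,100.00 * 0.075 = 1957.5
PMT = 1957.5 / 0.195039 = $10,036.43

$10,036.43


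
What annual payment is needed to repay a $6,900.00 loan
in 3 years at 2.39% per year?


Formula: PMT = PV * r / (1 - (1+r)^(-n))
Denominator: 1 - (1 + 0.0239)^(-3) = 0.068405
Numerator: $6,900.00 * 0.0239 = 164.91
PMT = 164.91 / 0.068405 = $2,410.81

$2,410.81


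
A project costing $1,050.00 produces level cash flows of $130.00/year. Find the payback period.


Formula: Payback = investment / annual cash flow
Substituting: Payback = $1,050.00 / $130.00
Payback = 8.0769 years

8.0769 years


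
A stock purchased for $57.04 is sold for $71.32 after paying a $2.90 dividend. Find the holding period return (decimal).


Formula: HPR = (P1 - P0 + D) / P0
Gain: $71.32 - $57.04 + $2.90 = $17.18
HPR = $17.18 / $57.04 = 0.3012

0.3012


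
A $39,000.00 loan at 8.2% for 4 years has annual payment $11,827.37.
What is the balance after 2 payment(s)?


Formula: Balance = PV*(1+r)^k - PMT*((1+r)^k - 1)/r
Growth: (1 + 0.082)^2 = 1.170724
Accumulated factor: ((1+r)^k - 1)/r = 2.082
Balance = $39,000.00 * 1.170724 - $11,827.37 * 2.082
Balance = $21,033.65

$21,033.65


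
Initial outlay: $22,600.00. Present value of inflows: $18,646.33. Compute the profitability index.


Formula: PI = PV(cash flows) / initial investment
Substituting: PI = $18,646.33 / $22,600.00
PI = 0.8251

0.8251


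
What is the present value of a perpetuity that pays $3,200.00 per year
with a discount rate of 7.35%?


Formula: PV = C / r
Substituting: PV = $3,200.00 / 0.0735
PV = $43,537.41

$43,537.41


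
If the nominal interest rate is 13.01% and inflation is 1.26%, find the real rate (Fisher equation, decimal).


Formula: (1 + r_real) = (1 + r_nom) / (1 + inflation)
Substituting: (1 + r_real) = 1.1301 / 1.0126
(1 + r_real) = 1.116038
r_real = 1.116038 - 1 = 0.116038

0.116038


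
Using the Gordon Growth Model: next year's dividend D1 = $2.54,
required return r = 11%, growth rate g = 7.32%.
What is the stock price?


Formula: P = D1 / (r - g)
Spread: r - g = 0.11 - 0.0732 = 0.0368
Substituting: P = $2.54 / 0.0368
P = $69.02

$69.02


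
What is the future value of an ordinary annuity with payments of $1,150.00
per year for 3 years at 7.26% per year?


Formula: FV = PMT * ((1+r)^n - 1) / r
Growth factor: (1 + 0.0726)^3 = 1.233995
Numerator: 1.233995 - 1 = 0.233995
FV = $1,150.00 * 0.233995 / 0.0726 = $3,706.53

$3,706.53


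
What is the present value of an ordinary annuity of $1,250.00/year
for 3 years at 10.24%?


Formula: PV = PMT * (1 - (1+r)^(-n)) / r
Discount factor: (1 + 0.1024)^(-3) = 0.746418
Bracket: 1 - 0.746418 = 0.253582
PV = $1,250.00 * 0.253582 / 0.1024 = $3,095.48

$3,095.48


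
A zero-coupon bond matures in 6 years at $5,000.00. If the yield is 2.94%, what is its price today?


Formula: Price = FV / (1 + r)^n
Substituting: Price = $5,000.00 / (1 + 0.0294)^6
Discount factor: (1.0294)^6 = 1.189885
Price = $5,000.00 / 1.189885 = $4,202.09

$4,202.09


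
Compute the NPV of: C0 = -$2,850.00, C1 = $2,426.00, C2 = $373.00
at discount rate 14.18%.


Formula: NPV = C0 + C1/(1+r) + C2/(1+r)^2
Discount C1: $2,426.00 / (1 + 0.1418) = $2,124.72
Discount C2: $373.00 / (1 + 0.1418)^2 = $286.11
NPV = -$2,850.00 + $2,124.72 + $286.11 = -$439.18

-$439.18


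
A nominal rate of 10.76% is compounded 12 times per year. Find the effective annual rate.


Formula: EAR = (1 + r/m)^m - 1
Period rate: r/m = 0.1076 / 12 = 0.008967
Compounding: (1 + 0.008967)^12 = 1.113068
EAR = 1.113068 - 1 = 0.113068

0.113068


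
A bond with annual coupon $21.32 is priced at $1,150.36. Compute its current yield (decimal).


Formula: Current yield = annual coupon / price
Substituting: CY = $21.32 / $1,150.36
CY = 0.018533

0.018533


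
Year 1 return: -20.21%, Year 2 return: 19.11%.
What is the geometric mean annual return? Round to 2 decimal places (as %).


Formula: Geometric mean = ((1+r1)*(1+r2))^(1/2) - 1
Product: (1 + -0.2021) * (1 + 0.1911) = 0.7979 * 1.1911 = 0.950379
Square root: 0.950379^0.5 = 0.974874
Geometric mean = 0.974874 - 1 = -0.025126
As percentage: -2.51%

-2.51%


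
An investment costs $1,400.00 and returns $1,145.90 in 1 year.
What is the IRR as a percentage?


Formula: IRR = C1/C0 - 1
Substituting: IRR = $1,145.90 / $1,400.00 - 1
Ratio: 0.8185 - 1 = -0.1815
IRR = -18.15%

-18.15%


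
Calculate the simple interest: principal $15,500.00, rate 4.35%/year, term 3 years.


Formula: I = P * r * t
Substituting: I = $15,500.00 * 0.0435 * 3
Step: I = $15,500.00 * 0.1305
I = $2,022.75

$2,022.75


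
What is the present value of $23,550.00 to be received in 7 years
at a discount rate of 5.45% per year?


Formula: PV = FV / (1 + r)^n
Substituting: PV = $23,550.00 / (1 + 0.0545)^7
Discount factor: (1.0545)^7 = 1.44986
PV = $23,550.00 / 1.44986 = $16,242.95

$16,242.95


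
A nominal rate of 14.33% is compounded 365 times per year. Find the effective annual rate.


Formula: EAR = (1 + r/m)^m - 1
Period rate: r/m = 0.1433 / 365 = 0.000393
Compounding: (1 + 0.000393)^365 = 1.154044
EAR = 1.154044 - 1 = 0.154044

0.154044


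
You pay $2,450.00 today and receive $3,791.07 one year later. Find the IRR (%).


Formula: IRR = C1/C0 - 1
Substituting: IRR = $3,791.07 / $2,450.00 - 1
Ratio: 1.547376 - 1 = 0.547376
IRR = 54.7376%

54.7376%
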